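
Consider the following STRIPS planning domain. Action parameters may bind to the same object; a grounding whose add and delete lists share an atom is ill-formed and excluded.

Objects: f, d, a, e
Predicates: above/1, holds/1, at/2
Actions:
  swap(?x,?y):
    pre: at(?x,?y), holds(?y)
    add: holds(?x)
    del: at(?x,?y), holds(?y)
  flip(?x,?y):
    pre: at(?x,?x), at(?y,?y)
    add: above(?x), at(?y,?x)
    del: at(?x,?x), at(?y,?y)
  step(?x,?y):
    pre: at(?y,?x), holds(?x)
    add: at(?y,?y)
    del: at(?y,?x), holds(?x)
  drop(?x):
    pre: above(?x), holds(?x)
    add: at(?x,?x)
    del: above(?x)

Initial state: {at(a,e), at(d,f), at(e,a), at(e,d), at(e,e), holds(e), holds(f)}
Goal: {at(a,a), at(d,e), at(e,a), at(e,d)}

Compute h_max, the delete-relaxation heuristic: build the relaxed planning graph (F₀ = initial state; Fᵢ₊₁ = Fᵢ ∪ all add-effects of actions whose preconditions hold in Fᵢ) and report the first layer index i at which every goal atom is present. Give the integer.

F0 = init (7 atoms)
F1 = F0 ∪ {at(a,a), at(d,d), holds(a), holds(d)}  (11 atoms)
F2 = F1 ∪ {above(a), above(d), above(e), at(a,d), at(d,a), at(d,e)}  (17 atoms)
goal ⊆ F2  ⇒  h_max = 2

2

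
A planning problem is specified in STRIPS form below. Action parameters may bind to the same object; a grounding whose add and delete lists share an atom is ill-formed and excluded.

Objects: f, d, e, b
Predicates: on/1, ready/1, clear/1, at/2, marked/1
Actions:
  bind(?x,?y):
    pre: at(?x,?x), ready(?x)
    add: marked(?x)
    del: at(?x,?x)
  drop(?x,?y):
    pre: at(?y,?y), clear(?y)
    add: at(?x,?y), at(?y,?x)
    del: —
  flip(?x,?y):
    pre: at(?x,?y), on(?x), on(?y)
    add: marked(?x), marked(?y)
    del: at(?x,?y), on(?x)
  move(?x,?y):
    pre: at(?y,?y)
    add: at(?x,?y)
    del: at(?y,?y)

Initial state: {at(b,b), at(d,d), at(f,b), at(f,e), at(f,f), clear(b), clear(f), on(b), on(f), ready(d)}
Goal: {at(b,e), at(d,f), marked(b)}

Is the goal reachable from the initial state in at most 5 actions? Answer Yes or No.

Yes

1. drop(d,f)  →  {at(b,b), at(d,d), at(d,f), at(f,b), at(f,d), at(f,e), at(f,f), clear(b), clear(f), on(b), on(f), ready(d)}
2. drop(e,b)  →  {at(b,b), at(b,e), at(d,d), at(d,f), at(e,b), at(f,b), at(f,d), at(f,e), at(f,f), clear(b), clear(f), on(b), on(f), ready(d)}
3. flip(f,b)  →  {at(b,b), at(b,e), at(d,d), at(d,f), at(e,b), at(f,d), at(f,e), at(f,f), clear(b), clear(f), marked(b), marked(f), on(b), ready(d)}
optimal plan length = 3; 3 ≤ 5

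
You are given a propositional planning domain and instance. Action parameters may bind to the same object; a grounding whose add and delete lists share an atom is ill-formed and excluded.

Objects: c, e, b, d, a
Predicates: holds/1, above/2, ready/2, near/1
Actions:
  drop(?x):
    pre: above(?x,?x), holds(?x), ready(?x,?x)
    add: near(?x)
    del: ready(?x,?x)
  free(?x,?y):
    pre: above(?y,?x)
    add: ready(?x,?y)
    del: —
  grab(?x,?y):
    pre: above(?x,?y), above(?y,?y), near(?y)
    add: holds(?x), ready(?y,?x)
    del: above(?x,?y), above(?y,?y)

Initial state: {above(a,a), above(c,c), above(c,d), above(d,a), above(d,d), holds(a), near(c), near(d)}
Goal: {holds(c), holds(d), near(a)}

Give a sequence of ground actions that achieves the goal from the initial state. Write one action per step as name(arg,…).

free(a,a); drop(a); grab(c,c); grab(d,d)

1. free(a,a)  →  {above(a,a), above(c,c), above(c,d), above(d,a), above(d,d), holds(a), near(c), near(d), ready(a,a)}
2. drop(a)  →  {above(a,a), above(c,c), above(c,d), above(d,a), above(d,d), holds(a), near(a), near(c), near(d)}
3. grab(c,c)  →  {above(a,a), above(c,d), above(d,a), above(d,d), holds(a), holds(c), near(a), near(c), near(d), ready(c,c)}
4. grab(d,d)  →  {above(a,a), above(c,d), above(d,a), holds(a), holds(c), holds(d), near(a), near(c), near(d), ready(c,c), ready(d,d)}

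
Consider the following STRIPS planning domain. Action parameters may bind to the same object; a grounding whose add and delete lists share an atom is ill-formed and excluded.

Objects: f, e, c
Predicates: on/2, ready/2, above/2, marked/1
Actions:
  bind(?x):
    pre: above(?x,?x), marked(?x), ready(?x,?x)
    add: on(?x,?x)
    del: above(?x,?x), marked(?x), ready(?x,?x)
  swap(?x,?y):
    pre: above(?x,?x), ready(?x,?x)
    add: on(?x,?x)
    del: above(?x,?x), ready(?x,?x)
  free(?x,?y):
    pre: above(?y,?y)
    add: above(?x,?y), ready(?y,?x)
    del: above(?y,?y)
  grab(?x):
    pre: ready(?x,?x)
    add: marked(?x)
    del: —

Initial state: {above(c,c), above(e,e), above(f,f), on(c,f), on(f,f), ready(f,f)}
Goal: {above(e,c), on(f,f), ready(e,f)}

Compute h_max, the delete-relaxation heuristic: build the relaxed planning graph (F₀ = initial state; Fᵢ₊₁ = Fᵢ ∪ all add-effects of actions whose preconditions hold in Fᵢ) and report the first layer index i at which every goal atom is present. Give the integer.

1

F0 = init (6 atoms)
F1 = F0 ∪ {above(c,e), above(c,f), above(e,c), above(e,f), above(f,c), above(f,e), marked(f), ready(c,e), ready(c,f), ready(e,c), ready(e,f), ready(f,c), ready(f,e)}  (19 atoms)
goal ⊆ F1  ⇒  h_max = 1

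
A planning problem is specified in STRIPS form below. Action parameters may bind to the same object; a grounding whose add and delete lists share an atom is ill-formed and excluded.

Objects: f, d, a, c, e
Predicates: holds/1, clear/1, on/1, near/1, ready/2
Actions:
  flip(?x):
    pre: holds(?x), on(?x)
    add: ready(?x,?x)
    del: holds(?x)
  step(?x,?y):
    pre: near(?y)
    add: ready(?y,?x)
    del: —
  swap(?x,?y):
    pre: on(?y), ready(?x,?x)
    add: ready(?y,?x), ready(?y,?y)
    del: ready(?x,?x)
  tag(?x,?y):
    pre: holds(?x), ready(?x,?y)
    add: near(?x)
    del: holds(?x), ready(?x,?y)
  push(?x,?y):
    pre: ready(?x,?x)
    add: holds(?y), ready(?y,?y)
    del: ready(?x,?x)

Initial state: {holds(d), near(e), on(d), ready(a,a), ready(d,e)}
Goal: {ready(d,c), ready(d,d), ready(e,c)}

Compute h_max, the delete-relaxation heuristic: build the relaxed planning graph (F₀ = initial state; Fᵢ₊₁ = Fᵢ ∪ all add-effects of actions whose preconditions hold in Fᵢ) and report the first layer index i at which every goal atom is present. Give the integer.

2

F0 = init (5 atoms)
F1 = F0 ∪ {holds(c), holds(e), holds(f), near(d), ready(c,c), ready(d,a), ready(d,d), ready(e,a), ready(e,c), ready(e,d), ready(e,e), ready(e,f), ready(f,f)}  (18 atoms)
F2 = F1 ∪ {holds(a), near(c), near(f), ready(d,c), ready(d,f)}  (23 atoms)
goal ⊆ F2  ⇒  h_max = 2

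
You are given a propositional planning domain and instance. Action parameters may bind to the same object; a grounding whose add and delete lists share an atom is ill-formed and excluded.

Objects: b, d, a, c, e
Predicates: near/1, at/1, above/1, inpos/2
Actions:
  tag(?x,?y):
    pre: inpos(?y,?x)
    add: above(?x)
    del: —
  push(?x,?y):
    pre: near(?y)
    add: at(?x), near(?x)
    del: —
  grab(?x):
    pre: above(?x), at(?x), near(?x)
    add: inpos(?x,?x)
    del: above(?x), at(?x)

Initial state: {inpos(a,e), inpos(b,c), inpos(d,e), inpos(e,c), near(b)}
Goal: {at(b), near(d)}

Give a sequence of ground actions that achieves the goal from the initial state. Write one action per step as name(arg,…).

1. push(b,b)  →  {at(b), inpos(a,e), inpos(b,c), inpos(d,e), inpos(e,c), near(b)}
2. push(d,b)  →  {at(b), at(d), inpos(a,e), inpos(b,c), inpos(d,e), inpos(e,c), near(b), near(d)}

push(b,b); push(d,b)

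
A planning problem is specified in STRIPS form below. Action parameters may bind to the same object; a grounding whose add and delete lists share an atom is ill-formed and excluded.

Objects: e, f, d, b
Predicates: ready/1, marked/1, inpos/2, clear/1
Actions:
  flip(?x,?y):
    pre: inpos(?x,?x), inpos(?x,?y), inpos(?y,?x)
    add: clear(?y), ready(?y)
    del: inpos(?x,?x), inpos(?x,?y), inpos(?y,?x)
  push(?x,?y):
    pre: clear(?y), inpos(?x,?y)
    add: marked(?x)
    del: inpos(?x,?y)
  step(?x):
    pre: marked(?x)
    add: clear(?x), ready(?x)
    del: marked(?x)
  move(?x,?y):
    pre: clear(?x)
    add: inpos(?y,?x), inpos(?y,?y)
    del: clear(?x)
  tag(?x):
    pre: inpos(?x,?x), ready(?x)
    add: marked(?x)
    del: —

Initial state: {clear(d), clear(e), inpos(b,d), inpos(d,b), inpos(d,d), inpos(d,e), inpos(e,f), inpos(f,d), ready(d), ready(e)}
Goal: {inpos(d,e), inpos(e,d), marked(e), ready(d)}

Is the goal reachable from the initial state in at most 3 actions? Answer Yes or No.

Yes

1. move(d,e)  →  {clear(e), inpos(b,d), inpos(d,b), inpos(d,d), inpos(d,e), inpos(e,d), inpos(e,e), inpos(e,f), inpos(f,d), ready(d), ready(e)}
2. push(e,e)  →  {clear(e), inpos(b,d), inpos(d,b), inpos(d,d), inpos(d,e), inpos(e,d), inpos(e,f), inpos(f,d), marked(e), ready(d), ready(e)}
optimal plan length = 2; 2 ≤ 3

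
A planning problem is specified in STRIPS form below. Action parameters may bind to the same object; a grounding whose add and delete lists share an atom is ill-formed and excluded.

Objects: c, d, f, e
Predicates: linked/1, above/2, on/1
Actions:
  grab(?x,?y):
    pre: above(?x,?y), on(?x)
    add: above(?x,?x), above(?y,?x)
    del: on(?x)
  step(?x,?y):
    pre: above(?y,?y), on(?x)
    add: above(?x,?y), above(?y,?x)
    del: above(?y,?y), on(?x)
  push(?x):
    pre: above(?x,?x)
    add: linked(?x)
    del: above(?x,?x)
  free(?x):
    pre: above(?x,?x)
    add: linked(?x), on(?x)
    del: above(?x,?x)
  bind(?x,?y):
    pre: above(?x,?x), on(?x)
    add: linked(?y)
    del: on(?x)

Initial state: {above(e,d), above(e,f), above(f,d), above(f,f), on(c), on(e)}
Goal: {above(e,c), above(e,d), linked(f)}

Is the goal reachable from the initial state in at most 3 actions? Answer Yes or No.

1. grab(e,d)  →  {above(d,e), above(e,d), above(e,e), above(e,f), above(f,d), above(f,f), on(c)}
2. step(c,e)  →  {above(c,e), above(d,e), above(e,c), above(e,d), above(e,f), above(f,d), above(f,f)}
3. push(f)  →  {above(c,e), above(d,e), above(e,c), above(e,d), above(e,f), above(f,d), linked(f)}
optimal plan length = 3; 3 ≤ 3

Yes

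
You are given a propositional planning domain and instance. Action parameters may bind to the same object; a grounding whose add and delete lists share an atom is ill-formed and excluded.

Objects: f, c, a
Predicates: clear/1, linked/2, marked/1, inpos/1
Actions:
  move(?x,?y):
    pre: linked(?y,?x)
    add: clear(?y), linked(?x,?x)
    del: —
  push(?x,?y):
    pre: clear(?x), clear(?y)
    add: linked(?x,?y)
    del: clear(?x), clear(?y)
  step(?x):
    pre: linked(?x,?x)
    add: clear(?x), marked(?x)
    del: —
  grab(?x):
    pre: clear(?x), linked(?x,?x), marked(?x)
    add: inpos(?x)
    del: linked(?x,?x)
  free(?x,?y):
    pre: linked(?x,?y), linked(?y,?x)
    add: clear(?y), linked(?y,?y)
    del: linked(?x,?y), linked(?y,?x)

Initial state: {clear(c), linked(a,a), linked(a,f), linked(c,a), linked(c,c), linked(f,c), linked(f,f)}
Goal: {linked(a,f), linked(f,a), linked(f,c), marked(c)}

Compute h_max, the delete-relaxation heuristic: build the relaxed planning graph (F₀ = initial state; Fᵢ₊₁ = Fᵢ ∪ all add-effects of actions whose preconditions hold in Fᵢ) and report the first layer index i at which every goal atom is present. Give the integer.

2

F0 = init (7 atoms)
F1 = F0 ∪ {clear(a), clear(f), marked(a), marked(c), marked(f)}  (12 atoms)
F2 = F1 ∪ {inpos(a), inpos(c), inpos(f), linked(a,c), linked(c,f), linked(f,a)}  (18 atoms)
goal ⊆ F2  ⇒  h_max = 2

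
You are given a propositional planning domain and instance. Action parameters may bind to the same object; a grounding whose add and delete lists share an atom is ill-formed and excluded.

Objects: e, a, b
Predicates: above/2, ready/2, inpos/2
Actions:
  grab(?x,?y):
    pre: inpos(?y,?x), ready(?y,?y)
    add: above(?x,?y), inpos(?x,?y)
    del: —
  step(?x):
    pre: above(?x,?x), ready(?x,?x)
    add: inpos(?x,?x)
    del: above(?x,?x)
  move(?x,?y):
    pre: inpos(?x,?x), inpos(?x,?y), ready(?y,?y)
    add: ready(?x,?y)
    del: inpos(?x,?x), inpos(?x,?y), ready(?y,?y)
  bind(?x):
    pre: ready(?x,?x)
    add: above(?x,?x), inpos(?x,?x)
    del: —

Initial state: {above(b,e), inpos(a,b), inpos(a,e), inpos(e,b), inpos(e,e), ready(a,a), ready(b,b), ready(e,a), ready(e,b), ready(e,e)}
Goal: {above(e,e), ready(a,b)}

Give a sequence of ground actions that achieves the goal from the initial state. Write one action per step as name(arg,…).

1. grab(e,e)  →  {above(b,e), above(e,e), inpos(a,b), inpos(a,e), inpos(e,b), inpos(e,e), ready(a,a), ready(b,b), ready(e,a), ready(e,b), ready(e,e)}
2. bind(a)  →  {above(a,a), above(b,e), above(e,e), inpos(a,a), inpos(a,b), inpos(a,e), inpos(e,b), inpos(e,e), ready(a,a), ready(b,b), ready(e,a), ready(e,b), ready(e,e)}
3. move(a,b)  →  {above(a,a), above(b,e), above(e,e), inpos(a,e), inpos(e,b), inpos(e,e), ready(a,a), ready(a,b), ready(e,a), ready(e,b), ready(e,e)}

grab(e,e); bind(a); move(a,b)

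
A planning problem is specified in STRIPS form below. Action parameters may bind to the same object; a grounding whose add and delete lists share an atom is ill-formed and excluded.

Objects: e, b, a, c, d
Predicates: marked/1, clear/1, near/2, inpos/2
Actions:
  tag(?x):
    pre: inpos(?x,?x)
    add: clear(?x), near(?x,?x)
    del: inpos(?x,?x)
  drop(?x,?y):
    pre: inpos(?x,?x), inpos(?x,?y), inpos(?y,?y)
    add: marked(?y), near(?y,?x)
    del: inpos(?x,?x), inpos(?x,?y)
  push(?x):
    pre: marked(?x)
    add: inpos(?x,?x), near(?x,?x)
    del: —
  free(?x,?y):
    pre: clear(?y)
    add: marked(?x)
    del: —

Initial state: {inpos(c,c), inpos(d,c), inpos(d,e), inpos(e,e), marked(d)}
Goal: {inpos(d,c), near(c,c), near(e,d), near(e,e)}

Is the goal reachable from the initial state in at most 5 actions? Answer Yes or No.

1. tag(c)  →  {clear(c), inpos(d,c), inpos(d,e), inpos(e,e), marked(d), near(c,c)}
2. push(d)  →  {clear(c), inpos(d,c), inpos(d,d), inpos(d,e), inpos(e,e), marked(d), near(c,c), near(d,d)}
3. drop(d,e)  →  {clear(c), inpos(d,c), inpos(e,e), marked(d), marked(e), near(c,c), near(d,d), near(e,d)}
4. tag(e)  →  {clear(c), clear(e), inpos(d,c), marked(d), marked(e), near(c,c), near(d,d), near(e,d), near(e,e)}
optimal plan length = 4; 4 ≤ 5

Yes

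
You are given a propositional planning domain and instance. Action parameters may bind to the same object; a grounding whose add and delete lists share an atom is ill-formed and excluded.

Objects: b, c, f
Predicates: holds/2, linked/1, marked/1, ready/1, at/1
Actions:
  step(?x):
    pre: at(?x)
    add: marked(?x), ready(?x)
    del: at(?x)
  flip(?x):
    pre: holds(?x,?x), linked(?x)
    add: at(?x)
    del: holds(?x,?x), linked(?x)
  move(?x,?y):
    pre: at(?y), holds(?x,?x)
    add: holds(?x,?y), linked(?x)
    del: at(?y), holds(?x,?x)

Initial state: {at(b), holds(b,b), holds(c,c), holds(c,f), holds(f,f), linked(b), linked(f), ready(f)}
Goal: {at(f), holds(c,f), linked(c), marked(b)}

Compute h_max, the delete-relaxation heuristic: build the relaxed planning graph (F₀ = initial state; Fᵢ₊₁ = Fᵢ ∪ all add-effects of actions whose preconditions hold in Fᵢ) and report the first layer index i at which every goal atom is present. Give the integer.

F0 = init (8 atoms)
F1 = F0 ∪ {at(f), holds(c,b), holds(f,b), linked(c), marked(b), ready(b)}  (14 atoms)
goal ⊆ F1  ⇒  h_max = 1

1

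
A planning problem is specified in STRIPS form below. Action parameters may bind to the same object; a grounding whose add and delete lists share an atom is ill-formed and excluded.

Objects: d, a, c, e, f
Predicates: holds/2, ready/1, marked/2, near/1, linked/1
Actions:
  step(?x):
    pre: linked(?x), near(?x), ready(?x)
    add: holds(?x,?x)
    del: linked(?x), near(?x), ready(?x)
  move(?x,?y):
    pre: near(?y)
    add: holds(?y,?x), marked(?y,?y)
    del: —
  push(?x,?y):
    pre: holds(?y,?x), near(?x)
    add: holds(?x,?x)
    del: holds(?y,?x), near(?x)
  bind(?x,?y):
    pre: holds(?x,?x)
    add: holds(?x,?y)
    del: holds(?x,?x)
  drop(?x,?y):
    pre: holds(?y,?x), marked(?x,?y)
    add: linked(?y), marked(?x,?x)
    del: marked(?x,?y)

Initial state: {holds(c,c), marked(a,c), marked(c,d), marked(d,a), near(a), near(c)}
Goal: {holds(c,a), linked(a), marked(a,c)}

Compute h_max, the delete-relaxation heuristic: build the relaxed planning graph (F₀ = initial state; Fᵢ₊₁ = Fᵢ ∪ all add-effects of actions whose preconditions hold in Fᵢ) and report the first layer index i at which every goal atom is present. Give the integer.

F0 = init (6 atoms)
F1 = F0 ∪ {holds(a,a), holds(a,c), holds(a,d), holds(a,e), holds(a,f), holds(c,a), holds(c,d), holds(c,e), holds(c,f), marked(a,a), marked(c,c)}  (17 atoms)
F2 = F1 ∪ {linked(a), linked(c), marked(d,d)}  (20 atoms)
goal ⊆ F2  ⇒  h_max = 2

2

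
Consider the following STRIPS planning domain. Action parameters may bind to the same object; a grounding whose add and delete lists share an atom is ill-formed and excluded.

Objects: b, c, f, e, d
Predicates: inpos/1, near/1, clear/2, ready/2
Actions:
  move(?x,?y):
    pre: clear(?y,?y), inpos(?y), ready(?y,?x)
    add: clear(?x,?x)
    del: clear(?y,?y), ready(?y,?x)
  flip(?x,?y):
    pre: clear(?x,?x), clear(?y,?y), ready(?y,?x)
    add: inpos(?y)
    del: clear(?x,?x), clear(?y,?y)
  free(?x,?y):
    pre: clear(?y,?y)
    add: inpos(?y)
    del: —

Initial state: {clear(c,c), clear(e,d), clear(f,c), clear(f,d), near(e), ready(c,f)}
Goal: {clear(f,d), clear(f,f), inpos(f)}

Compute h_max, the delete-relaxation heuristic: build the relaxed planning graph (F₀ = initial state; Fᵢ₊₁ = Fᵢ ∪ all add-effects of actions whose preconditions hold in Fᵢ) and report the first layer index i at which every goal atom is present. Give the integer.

3

F0 = init (6 atoms)
F1 = F0 ∪ {inpos(c)}  (7 atoms)
F2 = F1 ∪ {clear(f,f)}  (8 atoms)
F3 = F2 ∪ {inpos(f)}  (9 atoms)
goal ⊆ F3  ⇒  h_max = 3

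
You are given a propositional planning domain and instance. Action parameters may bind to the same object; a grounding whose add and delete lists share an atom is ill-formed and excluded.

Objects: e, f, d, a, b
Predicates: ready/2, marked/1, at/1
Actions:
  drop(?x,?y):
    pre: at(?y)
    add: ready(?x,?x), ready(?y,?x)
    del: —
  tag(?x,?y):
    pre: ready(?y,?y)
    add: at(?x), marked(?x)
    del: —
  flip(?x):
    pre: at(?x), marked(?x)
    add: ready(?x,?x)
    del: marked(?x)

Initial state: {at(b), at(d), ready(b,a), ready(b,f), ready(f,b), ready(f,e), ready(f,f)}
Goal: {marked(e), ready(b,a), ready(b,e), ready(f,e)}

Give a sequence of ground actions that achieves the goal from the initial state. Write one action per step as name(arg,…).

1. drop(e,b)  →  {at(b), at(d), ready(b,a), ready(b,e), ready(b,f), ready(e,e), ready(f,b), ready(f,e), ready(f,f)}
2. tag(e,e)  →  {at(b), at(d), at(e), marked(e), ready(b,a), ready(b,e), ready(b,f), ready(e,e), ready(f,b), ready(f,e), ready(f,f)}

drop(e,b); tag(e,e)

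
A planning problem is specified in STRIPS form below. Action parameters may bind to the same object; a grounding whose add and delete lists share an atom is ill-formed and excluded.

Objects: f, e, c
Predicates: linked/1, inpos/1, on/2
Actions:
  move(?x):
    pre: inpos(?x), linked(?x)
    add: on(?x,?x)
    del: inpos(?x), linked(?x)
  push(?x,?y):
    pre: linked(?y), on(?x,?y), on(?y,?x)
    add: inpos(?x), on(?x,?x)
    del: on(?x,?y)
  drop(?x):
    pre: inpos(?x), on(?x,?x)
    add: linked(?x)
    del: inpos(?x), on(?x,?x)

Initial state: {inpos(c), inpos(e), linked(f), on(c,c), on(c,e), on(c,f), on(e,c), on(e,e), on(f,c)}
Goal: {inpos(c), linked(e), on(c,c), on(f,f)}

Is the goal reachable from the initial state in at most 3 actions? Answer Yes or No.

1. drop(e)  →  {inpos(c), linked(e), linked(f), on(c,c), on(c,e), on(c,f), on(e,c), on(f,c)}
2. drop(c)  →  {linked(c), linked(e), linked(f), on(c,e), on(c,f), on(e,c), on(f,c)}
3. push(f,c)  →  {inpos(f), linked(c), linked(e), linked(f), on(c,e), on(c,f), on(e,c), on(f,f)}
4. push(c,e)  →  {inpos(c), inpos(f), linked(c), linked(e), linked(f), on(c,c), on(c,f), on(e,c), on(f,f)}
optimal plan length = 4; 4 > 3

No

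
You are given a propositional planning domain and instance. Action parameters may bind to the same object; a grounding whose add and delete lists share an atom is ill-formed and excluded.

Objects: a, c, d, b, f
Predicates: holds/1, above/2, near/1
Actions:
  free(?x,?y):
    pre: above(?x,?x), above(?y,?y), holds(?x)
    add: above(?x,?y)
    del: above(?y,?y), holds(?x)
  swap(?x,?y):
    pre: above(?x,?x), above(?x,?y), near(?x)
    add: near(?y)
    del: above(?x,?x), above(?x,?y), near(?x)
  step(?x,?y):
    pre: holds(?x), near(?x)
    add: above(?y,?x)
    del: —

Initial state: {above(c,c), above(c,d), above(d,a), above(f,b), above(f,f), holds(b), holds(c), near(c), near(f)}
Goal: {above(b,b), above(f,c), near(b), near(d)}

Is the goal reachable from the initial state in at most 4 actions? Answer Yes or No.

Yes

1. swap(f,b)  →  {above(c,c), above(c,d), above(d,a), holds(b), holds(c), near(b), near(c)}
2. step(c,f)  →  {above(c,c), above(c,d), above(d,a), above(f,c), holds(b), holds(c), near(b), near(c)}
3. swap(c,d)  →  {above(d,a), above(f,c), holds(b), holds(c), near(b), near(d)}
4. step(b,b)  →  {above(b,b), above(d,a), above(f,c), holds(b), holds(c), near(b), near(d)}
optimal plan length = 4; 4 ≤ 4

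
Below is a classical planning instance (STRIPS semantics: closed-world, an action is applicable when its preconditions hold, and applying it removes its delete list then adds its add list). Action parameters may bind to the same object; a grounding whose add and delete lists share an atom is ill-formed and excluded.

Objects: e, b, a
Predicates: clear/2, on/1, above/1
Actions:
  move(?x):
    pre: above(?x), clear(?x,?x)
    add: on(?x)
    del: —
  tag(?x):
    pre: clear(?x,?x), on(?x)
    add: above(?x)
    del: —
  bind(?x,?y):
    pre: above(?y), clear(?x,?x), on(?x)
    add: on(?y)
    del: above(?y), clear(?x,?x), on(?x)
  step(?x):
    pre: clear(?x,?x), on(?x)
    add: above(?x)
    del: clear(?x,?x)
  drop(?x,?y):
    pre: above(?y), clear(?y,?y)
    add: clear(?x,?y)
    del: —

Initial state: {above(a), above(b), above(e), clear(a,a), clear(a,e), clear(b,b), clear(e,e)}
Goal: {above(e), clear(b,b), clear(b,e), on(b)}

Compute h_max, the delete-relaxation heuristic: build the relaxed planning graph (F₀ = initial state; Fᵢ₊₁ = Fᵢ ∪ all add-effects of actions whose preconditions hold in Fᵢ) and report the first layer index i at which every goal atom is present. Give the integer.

F0 = init (7 atoms)
F1 = F0 ∪ {clear(a,b), clear(b,a), clear(b,e), clear(e,a), clear(e,b), on(a), on(b), on(e)}  (15 atoms)
goal ⊆ F1  ⇒  h_max = 1

1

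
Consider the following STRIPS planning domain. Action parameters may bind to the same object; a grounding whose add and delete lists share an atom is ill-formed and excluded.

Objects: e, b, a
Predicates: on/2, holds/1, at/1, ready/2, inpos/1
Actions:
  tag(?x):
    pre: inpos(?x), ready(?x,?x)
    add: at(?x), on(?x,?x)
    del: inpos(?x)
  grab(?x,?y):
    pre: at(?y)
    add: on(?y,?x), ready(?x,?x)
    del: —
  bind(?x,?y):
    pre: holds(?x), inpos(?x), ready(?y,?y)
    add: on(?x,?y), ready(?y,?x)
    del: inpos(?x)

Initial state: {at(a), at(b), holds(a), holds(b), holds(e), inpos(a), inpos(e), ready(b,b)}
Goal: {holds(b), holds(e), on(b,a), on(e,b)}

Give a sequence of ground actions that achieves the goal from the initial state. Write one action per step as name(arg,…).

1. grab(a,b)  →  {at(a), at(b), holds(a), holds(b), holds(e), inpos(a), inpos(e), on(b,a), ready(a,a), ready(b,b)}
2. bind(e,b)  →  {at(a), at(b), holds(a), holds(b), holds(e), inpos(a), on(b,a), on(e,b), ready(a,a), ready(b,b), ready(b,e)}

grab(a,b); bind(e,b)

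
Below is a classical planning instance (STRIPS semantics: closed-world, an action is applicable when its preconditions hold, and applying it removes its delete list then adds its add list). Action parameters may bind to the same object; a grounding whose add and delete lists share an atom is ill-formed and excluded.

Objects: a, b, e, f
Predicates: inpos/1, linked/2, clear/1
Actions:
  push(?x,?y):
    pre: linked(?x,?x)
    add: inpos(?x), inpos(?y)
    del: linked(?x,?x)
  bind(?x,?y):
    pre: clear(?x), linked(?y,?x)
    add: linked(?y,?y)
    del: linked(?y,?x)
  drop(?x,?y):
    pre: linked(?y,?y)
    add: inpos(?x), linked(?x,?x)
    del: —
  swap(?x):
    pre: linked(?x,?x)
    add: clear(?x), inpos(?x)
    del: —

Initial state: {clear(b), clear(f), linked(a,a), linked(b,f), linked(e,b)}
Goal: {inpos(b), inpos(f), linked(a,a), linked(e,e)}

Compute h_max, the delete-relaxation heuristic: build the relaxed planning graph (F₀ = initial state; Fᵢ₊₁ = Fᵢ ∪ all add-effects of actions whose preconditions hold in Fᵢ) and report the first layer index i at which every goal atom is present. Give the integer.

1

F0 = init (5 atoms)
F1 = F0 ∪ {clear(a), inpos(a), inpos(b), inpos(e), inpos(f), linked(b,b), linked(e,e), linked(f,f)}  (13 atoms)
goal ⊆ F1  ⇒  h_max = 1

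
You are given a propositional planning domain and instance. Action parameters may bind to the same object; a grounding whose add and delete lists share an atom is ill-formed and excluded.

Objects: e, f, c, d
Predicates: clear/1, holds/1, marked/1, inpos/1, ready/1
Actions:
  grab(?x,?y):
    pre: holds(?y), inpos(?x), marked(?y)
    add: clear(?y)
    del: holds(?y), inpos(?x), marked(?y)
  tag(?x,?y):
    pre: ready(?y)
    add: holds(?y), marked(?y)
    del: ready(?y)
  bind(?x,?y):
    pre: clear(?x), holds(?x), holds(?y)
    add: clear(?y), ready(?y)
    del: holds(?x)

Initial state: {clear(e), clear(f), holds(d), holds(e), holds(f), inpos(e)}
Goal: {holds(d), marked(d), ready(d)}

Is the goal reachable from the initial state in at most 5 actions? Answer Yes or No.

Yes

1. bind(e,d)  →  {clear(d), clear(e), clear(f), holds(d), holds(f), inpos(e), ready(d)}
2. tag(e,d)  →  {clear(d), clear(e), clear(f), holds(d), holds(f), inpos(e), marked(d)}
3. bind(f,d)  →  {clear(d), clear(e), clear(f), holds(d), inpos(e), marked(d), ready(d)}
optimal plan length = 3; 3 ≤ 5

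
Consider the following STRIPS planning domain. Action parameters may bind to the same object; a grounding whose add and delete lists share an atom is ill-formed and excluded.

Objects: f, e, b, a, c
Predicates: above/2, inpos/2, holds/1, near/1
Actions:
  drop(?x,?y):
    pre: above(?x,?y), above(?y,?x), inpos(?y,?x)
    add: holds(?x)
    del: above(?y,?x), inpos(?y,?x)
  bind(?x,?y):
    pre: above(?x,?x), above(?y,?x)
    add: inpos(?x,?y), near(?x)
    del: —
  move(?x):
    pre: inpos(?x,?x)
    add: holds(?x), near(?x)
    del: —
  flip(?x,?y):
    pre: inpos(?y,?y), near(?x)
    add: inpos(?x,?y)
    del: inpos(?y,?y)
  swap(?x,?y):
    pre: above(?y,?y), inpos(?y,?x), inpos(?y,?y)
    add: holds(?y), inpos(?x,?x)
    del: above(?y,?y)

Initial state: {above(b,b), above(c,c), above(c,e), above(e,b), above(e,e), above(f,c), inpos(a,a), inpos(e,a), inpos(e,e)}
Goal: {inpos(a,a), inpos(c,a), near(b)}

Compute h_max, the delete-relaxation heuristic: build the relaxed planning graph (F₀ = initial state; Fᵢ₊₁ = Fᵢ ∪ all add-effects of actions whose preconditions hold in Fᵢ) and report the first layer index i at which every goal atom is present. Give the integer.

F0 = init (9 atoms)
F1 = F0 ∪ {holds(a), holds(e), inpos(b,b), inpos(b,e), inpos(c,c), inpos(c,f), inpos(e,c), near(a), near(b), near(c), near(e)}  (20 atoms)
F2 = F1 ∪ {holds(b), holds(c), inpos(a,b), inpos(a,c), inpos(a,e), inpos(b,a), inpos(b,c), inpos(c,a), inpos(c,b), inpos(c,e), inpos(e,b), inpos(f,f)}  (32 atoms)
goal ⊆ F2  ⇒  h_max = 2

2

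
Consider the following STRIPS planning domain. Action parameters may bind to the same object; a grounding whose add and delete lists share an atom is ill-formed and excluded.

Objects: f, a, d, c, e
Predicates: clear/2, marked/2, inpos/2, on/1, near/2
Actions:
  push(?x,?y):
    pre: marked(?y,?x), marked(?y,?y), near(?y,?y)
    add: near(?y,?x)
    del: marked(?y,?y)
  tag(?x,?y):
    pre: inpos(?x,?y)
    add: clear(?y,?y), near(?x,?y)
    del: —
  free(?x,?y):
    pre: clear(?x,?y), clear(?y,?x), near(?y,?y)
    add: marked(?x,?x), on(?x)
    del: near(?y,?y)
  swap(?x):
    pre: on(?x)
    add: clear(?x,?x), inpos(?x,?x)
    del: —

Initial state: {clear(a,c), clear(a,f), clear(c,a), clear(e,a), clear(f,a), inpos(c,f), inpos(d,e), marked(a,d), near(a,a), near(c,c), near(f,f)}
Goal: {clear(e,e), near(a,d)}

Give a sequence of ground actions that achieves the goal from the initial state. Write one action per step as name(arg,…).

tag(d,e); free(a,f); push(d,a)

1. tag(d,e)  →  {clear(a,c), clear(a,f), clear(c,a), clear(e,a), clear(e,e), clear(f,a), inpos(c,f), inpos(d,e), marked(a,d), near(a,a), near(c,c), near(d,e), near(f,f)}
2. free(a,f)  →  {clear(a,c), clear(a,f), clear(c,a), clear(e,a), clear(e,e), clear(f,a), inpos(c,f), inpos(d,e), marked(a,a), marked(a,d), near(a,a), near(c,c), near(d,e), on(a)}
3. push(d,a)  →  {clear(a,c), clear(a,f), clear(c,a), clear(e,a), clear(e,e), clear(f,a), inpos(c,f), inpos(d,e), marked(a,d), near(a,a), near(a,d), near(c,c), near(d,e), on(a)}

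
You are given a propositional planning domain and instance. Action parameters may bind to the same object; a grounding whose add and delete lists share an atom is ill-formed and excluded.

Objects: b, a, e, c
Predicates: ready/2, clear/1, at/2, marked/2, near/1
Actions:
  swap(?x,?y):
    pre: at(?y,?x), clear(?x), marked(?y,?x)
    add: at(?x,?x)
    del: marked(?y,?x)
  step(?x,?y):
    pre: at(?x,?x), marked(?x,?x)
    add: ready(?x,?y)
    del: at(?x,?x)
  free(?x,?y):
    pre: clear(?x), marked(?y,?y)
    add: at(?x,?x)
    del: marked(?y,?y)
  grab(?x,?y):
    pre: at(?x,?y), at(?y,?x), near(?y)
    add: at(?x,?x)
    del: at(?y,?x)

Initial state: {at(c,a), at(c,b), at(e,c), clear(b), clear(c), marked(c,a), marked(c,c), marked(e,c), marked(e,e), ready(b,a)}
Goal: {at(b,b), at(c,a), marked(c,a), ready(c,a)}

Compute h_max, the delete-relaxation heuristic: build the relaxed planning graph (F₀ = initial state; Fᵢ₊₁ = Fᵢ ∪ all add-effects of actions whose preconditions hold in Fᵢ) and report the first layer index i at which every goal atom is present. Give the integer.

F0 = init (10 atoms)
F1 = F0 ∪ {at(b,b), at(c,c)}  (12 atoms)
F2 = F1 ∪ {ready(c,a), ready(c,b), ready(c,c), ready(c,e)}  (16 atoms)
goal ⊆ F2  ⇒  h_max = 2

2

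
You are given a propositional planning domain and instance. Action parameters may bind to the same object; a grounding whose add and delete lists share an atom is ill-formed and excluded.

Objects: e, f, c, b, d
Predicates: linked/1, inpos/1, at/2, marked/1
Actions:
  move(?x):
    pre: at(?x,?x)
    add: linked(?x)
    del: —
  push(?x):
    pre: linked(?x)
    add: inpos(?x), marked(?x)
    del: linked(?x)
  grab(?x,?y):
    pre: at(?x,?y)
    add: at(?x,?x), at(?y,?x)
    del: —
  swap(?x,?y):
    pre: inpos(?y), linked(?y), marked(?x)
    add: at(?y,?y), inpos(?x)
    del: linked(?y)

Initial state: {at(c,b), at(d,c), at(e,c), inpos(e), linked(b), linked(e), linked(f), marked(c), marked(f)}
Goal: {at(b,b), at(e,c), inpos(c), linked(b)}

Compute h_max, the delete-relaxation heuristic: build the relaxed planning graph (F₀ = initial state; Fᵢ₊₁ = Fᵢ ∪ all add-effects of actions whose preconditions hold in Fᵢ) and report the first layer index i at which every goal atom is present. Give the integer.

2

F0 = init (9 atoms)
F1 = F0 ∪ {at(b,c), at(c,c), at(c,d), at(c,e), at(d,d), at(e,e), inpos(b), inpos(c), inpos(f), marked(b), marked(e)}  (20 atoms)
F2 = F1 ∪ {at(b,b), at(f,f), linked(c), linked(d)}  (24 atoms)
goal ⊆ F2  ⇒  h_max = 2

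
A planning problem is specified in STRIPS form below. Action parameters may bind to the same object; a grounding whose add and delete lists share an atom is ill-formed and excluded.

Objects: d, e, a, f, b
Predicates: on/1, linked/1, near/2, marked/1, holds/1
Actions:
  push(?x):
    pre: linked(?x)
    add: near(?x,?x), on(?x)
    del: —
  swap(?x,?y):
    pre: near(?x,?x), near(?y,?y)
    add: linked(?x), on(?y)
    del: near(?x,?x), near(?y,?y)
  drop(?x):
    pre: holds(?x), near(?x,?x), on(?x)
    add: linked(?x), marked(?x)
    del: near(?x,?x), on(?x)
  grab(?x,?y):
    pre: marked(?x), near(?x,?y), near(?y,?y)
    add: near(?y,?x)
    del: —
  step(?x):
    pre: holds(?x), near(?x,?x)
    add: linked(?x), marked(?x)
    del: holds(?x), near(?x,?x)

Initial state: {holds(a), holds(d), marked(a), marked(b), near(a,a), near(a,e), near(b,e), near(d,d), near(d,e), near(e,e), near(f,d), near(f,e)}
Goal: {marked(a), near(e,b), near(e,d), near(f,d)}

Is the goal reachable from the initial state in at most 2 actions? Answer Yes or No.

1. grab(b,e)  →  {holds(a), holds(d), marked(a), marked(b), near(a,a), near(a,e), near(b,e), near(d,d), near(d,e), near(e,b), near(e,e), near(f,d), near(f,e)}
2. step(d)  →  {holds(a), linked(d), marked(a), marked(b), marked(d), near(a,a), near(a,e), near(b,e), near(d,e), near(e,b), near(e,e), near(f,d), near(f,e)}
3. grab(d,e)  →  {holds(a), linked(d), marked(a), marked(b), marked(d), near(a,a), near(a,e), near(b,e), near(d,e), near(e,b), near(e,d), near(e,e), near(f,d), near(f,e)}
optimal plan length = 3; 3 > 2

No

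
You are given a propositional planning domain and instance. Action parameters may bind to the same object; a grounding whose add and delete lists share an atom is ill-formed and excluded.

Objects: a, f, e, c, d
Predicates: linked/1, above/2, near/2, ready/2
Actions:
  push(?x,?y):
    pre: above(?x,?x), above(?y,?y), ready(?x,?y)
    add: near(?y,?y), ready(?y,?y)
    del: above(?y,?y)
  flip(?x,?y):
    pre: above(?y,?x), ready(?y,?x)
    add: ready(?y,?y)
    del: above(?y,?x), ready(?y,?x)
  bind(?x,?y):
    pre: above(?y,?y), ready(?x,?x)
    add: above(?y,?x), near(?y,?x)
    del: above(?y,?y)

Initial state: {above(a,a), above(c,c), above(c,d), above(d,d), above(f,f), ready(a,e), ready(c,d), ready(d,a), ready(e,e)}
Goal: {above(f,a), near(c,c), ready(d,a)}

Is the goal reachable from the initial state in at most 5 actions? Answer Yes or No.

1. push(d,a)  →  {above(c,c), above(c,d), above(d,d), above(f,f), near(a,a), ready(a,a), ready(a,e), ready(c,d), ready(d,a), ready(e,e)}
2. flip(d,c)  →  {above(c,c), above(d,d), above(f,f), near(a,a), ready(a,a), ready(a,e), ready(c,c), ready(d,a), ready(e,e)}
3. push(c,c)  →  {above(d,d), above(f,f), near(a,a), near(c,c), ready(a,a), ready(a,e), ready(c,c), ready(d,a), ready(e,e)}
4. bind(a,f)  →  {above(d,d), above(f,a), near(a,a), near(c,c), near(f,a), ready(a,a), ready(a,e), ready(c,c), ready(d,a), ready(e,e)}
optimal plan length = 4; 4 ≤ 5

Yes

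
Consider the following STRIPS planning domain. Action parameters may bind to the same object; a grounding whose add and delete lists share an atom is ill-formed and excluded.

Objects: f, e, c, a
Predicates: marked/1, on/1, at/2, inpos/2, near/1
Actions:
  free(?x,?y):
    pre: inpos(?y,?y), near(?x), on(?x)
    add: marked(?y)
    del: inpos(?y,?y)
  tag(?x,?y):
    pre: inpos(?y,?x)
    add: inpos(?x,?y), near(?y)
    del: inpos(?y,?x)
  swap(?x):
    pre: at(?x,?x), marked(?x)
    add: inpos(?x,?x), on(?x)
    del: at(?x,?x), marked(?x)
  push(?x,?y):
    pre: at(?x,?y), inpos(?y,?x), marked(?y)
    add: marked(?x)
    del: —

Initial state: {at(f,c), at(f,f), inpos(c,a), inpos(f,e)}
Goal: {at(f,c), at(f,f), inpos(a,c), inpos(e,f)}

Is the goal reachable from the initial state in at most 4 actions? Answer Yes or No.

Yes

1. tag(e,f)  →  {at(f,c), at(f,f), inpos(c,a), inpos(e,f), near(f)}
2. tag(a,c)  →  {at(f,c), at(f,f), inpos(a,c), inpos(e,f), near(c), near(f)}
optimal plan length = 2; 2 ≤ 4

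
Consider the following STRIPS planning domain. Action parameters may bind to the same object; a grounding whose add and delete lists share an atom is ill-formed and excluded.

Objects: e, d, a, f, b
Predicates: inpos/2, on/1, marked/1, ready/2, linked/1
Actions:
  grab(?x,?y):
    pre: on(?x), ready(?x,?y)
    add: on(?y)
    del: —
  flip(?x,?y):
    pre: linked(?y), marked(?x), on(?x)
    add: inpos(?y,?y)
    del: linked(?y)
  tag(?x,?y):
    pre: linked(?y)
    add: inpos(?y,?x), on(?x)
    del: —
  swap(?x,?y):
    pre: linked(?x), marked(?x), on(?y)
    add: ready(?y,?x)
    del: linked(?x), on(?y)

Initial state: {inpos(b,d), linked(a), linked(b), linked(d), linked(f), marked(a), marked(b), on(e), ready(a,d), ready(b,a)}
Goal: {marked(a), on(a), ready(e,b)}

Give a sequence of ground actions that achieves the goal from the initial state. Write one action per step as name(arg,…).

1. tag(a,d)  →  {inpos(b,d), inpos(d,a), linked(a), linked(b), linked(d), linked(f), marked(a), marked(b), on(a), on(e), ready(a,d), ready(b,a)}
2. swap(b,e)  →  {inpos(b,d), inpos(d,a), linked(a), linked(d), linked(f), marked(a), marked(b), on(a), ready(a,d), ready(b,a), ready(e,b)}

tag(a,d); swap(b,e)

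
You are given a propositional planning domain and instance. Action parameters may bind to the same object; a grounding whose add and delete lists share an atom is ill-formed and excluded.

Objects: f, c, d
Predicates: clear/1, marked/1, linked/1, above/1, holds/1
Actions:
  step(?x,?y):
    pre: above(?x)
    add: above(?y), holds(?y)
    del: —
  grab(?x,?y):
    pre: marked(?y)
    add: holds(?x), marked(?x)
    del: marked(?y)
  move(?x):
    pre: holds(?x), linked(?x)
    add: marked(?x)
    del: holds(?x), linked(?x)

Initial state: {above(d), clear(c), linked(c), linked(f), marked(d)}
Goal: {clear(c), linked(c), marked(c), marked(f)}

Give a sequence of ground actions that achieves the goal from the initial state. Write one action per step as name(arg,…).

step(d,f); grab(c,d); move(f)

1. step(d,f)  →  {above(d), above(f), clear(c), holds(f), linked(c), linked(f), marked(d)}
2. grab(c,d)  →  {above(d), above(f), clear(c), holds(c), holds(f), linked(c), linked(f), marked(c)}
3. move(f)  →  {above(d), above(f), clear(c), holds(c), linked(c), marked(c), marked(f)}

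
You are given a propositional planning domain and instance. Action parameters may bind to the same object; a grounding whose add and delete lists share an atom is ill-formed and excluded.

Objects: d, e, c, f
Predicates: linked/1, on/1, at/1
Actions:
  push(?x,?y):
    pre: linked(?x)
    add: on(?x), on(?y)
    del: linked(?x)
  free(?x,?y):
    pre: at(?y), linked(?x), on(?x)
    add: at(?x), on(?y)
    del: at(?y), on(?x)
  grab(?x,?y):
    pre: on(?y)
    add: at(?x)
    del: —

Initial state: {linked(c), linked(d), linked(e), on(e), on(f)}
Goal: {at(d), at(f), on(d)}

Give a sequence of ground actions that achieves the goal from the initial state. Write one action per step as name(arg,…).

push(d,d); grab(d,d); grab(f,d)

1. push(d,d)  →  {linked(c), linked(e), on(d), on(e), on(f)}
2. grab(d,d)  →  {at(d), linked(c), linked(e), on(d), on(e), on(f)}
3. grab(f,d)  →  {at(d), at(f), linked(c), linked(e), on(d), on(e), on(f)}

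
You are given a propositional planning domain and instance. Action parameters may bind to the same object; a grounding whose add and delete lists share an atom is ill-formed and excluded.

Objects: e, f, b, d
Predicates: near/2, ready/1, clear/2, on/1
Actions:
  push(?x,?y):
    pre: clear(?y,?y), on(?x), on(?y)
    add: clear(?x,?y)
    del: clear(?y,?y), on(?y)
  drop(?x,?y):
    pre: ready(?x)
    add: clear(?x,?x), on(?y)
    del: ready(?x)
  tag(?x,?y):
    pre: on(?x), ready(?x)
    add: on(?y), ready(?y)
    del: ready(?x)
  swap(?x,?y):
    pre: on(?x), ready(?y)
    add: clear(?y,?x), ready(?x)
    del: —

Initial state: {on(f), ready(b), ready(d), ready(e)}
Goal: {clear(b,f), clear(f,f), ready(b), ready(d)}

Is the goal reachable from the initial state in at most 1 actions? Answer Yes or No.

1. swap(f,b)  →  {clear(b,f), on(f), ready(b), ready(d), ready(e), ready(f)}
2. drop(f,e)  →  {clear(b,f), clear(f,f), on(e), on(f), ready(b), ready(d), ready(e)}
optimal plan length = 2; 2 > 1

No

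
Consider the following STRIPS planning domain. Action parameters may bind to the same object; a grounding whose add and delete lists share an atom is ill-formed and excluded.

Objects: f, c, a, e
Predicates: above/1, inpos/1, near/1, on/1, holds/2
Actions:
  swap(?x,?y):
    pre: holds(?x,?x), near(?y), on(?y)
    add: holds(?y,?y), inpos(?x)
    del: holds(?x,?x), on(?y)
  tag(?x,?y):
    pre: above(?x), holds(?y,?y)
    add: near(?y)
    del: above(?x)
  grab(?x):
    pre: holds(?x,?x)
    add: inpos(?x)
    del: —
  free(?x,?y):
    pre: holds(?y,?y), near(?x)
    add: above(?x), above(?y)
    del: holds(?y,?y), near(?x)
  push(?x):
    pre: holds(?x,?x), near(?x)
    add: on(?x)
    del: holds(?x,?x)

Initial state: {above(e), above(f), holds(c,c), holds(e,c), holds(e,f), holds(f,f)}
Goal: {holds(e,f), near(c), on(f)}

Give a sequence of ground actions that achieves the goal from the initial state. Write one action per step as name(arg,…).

1. tag(f,f)  →  {above(e), holds(c,c), holds(e,c), holds(e,f), holds(f,f), near(f)}
2. tag(e,c)  →  {holds(c,c), holds(e,c), holds(e,f), holds(f,f), near(c), near(f)}
3. push(f)  →  {holds(c,c), holds(e,c), holds(e,f), near(c), near(f), on(f)}

tag(f,f); tag(e,c); push(f)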